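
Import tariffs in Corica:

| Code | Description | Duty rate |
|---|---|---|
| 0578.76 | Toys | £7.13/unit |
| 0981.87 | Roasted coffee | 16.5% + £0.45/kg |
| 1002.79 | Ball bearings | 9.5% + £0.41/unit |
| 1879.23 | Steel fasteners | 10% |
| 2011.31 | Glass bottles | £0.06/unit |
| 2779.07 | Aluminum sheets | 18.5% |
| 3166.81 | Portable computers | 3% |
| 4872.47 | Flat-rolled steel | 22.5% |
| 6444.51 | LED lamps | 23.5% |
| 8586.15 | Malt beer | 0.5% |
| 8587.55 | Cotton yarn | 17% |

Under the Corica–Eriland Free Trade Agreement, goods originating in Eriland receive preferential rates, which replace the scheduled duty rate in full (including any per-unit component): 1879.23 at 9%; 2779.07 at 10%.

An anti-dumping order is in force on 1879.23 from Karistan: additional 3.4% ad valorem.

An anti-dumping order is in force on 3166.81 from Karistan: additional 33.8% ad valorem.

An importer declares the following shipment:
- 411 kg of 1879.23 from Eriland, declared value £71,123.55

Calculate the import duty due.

Line 1 (1879.23, Eriland, 411 kg, £71,123.55):
Base rate for 1879.23 is 10%.
Origin Eriland qualifies under the Corica–Eriland agreement and 1879.23 is covered: preferential rate 9% applies instead.
The additional-duty order on 1879.23 targets Karistan, not Eriland; it does not apply.
Duty = £71,123.55 × 9% = £6,401.12.

£6,401.12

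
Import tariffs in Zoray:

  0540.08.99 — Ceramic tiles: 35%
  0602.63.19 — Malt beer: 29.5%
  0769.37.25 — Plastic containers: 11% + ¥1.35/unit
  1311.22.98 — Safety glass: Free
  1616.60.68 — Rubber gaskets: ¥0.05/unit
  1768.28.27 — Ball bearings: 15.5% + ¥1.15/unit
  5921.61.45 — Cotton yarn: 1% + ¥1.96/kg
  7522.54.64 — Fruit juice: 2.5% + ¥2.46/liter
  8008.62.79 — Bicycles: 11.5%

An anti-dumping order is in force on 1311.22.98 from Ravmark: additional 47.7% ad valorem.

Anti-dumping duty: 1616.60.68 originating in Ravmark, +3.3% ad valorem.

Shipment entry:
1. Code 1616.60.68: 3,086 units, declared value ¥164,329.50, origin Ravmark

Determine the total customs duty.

¥5,577.17

Line 1 (1616.60.68, Ravmark, 3,086 units, ¥164,329.50):
Base rate for 1616.60.68 is ¥0.05/unit.
Additional duty on 1616.60.68 from Ravmark: +3.3% ad valorem. Applied ad valorem rate = 3.3%.
Duty = ¥164,329.50 × 3.3% + 3,086 × ¥0.05 = ¥5,577.17.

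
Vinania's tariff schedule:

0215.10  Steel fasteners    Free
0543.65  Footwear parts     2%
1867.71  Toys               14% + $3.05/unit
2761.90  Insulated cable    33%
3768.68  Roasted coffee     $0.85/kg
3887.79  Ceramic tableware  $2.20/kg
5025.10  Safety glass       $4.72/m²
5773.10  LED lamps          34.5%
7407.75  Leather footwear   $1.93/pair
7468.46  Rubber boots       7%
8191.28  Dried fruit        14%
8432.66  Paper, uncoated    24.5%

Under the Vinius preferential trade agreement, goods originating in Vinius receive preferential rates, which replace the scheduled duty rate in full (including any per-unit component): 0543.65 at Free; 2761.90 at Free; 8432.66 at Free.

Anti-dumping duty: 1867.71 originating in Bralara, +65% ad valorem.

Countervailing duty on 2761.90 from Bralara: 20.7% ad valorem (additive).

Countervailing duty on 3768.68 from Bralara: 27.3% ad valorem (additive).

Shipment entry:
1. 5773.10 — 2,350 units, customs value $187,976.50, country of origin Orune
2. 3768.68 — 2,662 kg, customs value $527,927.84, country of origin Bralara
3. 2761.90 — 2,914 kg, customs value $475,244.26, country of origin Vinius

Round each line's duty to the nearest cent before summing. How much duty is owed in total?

Line 1 (5773.10, Orune, 2,350 units, $187,976.50):
Base rate for 5773.10 is 34.5%.
Duty = $187,976.50 × 34.5% = $64,851.89.
Line 2 (3768.68, Bralara, 2,662 kg, $527,927.84):
Base rate for 3768.68 is $0.85/kg.
Additional duty on 3768.68 from Bralara: +27.3% ad valorem. Applied ad valorem rate = 27.3%.
Duty = $527,927.84 × 27.3% + 2,662 × $0.85 = $146,387.00.
Line 3 (2761.90, Vinius, 2,914 kg, $475,244.26):
Base rate for 2761.90 is 33%.
Origin Vinius qualifies under the Vinania–Vinius agreement and 2761.90 is covered: preferential rate Free applies instead.
The additional-duty order on 2761.90 targets Bralara, not Vinius; it does not apply.
Duty = $475,244.26 × 0% = $0.00.
Total = $64,851.89 + $146,387.00 + $0.00 = $211,238.89.

$211,238.89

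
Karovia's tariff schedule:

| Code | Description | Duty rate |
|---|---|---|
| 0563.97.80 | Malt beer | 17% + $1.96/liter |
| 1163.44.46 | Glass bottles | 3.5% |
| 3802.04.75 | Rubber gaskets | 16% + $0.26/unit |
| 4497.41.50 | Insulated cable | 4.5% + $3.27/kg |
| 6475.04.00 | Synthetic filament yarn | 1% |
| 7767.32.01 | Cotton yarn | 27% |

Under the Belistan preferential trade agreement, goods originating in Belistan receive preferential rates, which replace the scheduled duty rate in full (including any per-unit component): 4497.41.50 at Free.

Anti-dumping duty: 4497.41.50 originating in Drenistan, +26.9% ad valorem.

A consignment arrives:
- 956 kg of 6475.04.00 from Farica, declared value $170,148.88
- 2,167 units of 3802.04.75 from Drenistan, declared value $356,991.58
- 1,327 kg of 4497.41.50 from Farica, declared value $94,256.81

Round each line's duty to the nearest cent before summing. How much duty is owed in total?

Line 1 (6475.04.00, Farica, 956 kg, $170,148.88):
Base rate for 6475.04.00 is 1%.
Duty = $170,148.88 × 1% = $1,701.49.
Line 2 (3802.04.75, Drenistan, 2,167 units, $356,991.58):
Base rate for 3802.04.75 is 16% + $0.26/unit.
Duty = $356,991.58 × 16% + 2,167 × $0.26 = $57,682.07.
Line 3 (4497.41.50, Farica, 1,327 kg, $94,256.81):
Base rate for 4497.41.50 is 4.5% + $3.27/kg.
4497.41.50 has an FTA preferential rate, but origin Farica is not Belistan; base rate stands.
The additional-duty order on 4497.41.50 targets Drenistan, not Farica; it does not apply.
Duty = $94,256.81 × 4.5% + 1,327 × $3.27 = $8,580.85.
Total = $1,701.49 + $57,682.07 + $8,580.85 = $67,964.41.

$67,964.41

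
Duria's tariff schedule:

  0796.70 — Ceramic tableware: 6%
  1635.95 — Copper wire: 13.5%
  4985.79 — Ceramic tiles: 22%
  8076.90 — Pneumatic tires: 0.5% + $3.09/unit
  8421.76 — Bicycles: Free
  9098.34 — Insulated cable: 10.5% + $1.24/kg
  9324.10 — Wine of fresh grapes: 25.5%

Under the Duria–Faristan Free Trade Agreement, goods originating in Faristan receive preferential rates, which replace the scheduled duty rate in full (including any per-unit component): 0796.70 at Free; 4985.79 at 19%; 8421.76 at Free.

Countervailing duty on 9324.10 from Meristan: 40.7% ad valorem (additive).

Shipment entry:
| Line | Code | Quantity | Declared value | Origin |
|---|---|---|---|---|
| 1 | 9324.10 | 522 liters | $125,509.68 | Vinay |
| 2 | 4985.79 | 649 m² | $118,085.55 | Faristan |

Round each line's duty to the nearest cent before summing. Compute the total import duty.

Line 1 (9324.10, Vinay, 522 liters, $125,509.68):
Base rate for 9324.10 is 25.5%.
The additional-duty order on 9324.10 targets Meristan, not Vinay; it does not apply.
Duty = $125,509.68 × 25.5% = $32,004.97.
Line 2 (4985.79, Faristan, 649 m², $118,085.55):
Base rate for 4985.79 is 22%.
Origin Faristan qualifies under the Duria–Faristan agreement and 4985.79 is covered: preferential rate 19% applies instead.
Duty = $118,085.55 × 19% = $22,436.25.
Total = $32,004.97 + $22,436.25 = $54,441.22.

$54,441.22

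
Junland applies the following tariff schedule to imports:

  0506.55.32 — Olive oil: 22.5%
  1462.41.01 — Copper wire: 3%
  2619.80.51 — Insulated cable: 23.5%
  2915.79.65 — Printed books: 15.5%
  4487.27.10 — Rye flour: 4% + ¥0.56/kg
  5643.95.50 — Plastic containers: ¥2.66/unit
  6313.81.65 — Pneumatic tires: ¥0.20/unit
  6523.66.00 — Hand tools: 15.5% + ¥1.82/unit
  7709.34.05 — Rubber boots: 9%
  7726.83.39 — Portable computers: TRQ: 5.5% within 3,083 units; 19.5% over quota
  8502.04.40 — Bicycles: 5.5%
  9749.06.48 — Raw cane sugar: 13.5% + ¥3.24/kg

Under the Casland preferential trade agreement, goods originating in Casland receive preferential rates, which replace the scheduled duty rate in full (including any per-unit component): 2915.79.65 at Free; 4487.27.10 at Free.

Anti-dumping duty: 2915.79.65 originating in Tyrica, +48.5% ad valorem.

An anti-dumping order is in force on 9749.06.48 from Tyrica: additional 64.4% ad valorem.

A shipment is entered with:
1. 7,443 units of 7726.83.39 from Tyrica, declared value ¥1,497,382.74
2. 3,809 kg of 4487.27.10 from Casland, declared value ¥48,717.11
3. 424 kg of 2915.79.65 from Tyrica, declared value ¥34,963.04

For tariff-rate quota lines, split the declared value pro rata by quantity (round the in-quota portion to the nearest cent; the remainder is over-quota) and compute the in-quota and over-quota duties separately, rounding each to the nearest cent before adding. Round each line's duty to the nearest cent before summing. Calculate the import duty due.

Line 1 (7726.83.39, Tyrica, 7,443 units, ¥1,497,382.74):
Code 7726.83.39 is under a tariff-rate quota (threshold 3,083 units). In-quota: 3,083 units at 5.5%; over-quota: 4,360 units at 19.5%.
Pro-rata value split: in-quota = ¥1,497,382.74 × 3,083/7,443 = ¥620,237.94; over-quota = ¥1,497,382.74 − ¥620,237.94 = ¥877,144.80.
In-quota duty = ¥620,237.94 × 5.5% = ¥34,113.09. Over-quota duty = ¥877,144.80 × 19.5% = ¥171,043.24.
Line duty = ¥34,113.09 + ¥171,043.24 = ¥205,156.33.
Line 2 (4487.27.10, Casland, 3,809 kg, ¥48,717.11):
Base rate for 4487.27.10 is 4% + ¥0.56/kg.
Origin Casland qualifies under the Junland–Casland agreement and 4487.27.10 is covered: preferential rate Free applies instead.
Duty = ¥48,717.11 × 0% = ¥0.00.
Line 3 (2915.79.65, Tyrica, 424 kg, ¥34,963.04):
Base rate for 2915.79.65 is 15.5%.
2915.79.65 has an FTA preferential rate, but origin Tyrica is not Casland; base rate stands.
Additional duty on 2915.79.65 from Tyrica: +48.5%. Applied ad valorem rate: 15.5% + 48.5% = 64%.
Duty = ¥34,963.04 × 64% = ¥22,376.35.
Total = ¥205,156.33 + ¥0.00 + ¥22,376.35 = ¥227,532.68.

¥227,532.68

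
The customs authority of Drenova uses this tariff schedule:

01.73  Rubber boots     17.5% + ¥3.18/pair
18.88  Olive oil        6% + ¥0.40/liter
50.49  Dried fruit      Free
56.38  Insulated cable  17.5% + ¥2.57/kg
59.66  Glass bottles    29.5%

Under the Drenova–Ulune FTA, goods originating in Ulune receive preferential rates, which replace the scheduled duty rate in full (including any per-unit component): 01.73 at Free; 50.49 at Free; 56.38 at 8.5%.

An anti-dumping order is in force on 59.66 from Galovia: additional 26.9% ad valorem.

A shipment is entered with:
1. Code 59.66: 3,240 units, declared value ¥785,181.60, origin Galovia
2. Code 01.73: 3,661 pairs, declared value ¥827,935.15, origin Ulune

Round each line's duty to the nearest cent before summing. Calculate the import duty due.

¥442,842.42

Line 1 (59.66, Galovia, 3,240 units, ¥785,181.60):
Base rate for 59.66 is 29.5%.
Additional duty on 59.66 from Galovia: +26.9%. Applied ad valorem rate: 29.5% + 26.9% = 56.4%.
Duty = ¥785,181.60 × 56.4% = ¥442,842.42.
Line 2 (01.73, Ulune, 3,661 pairs, ¥827,935.15):
Base rate for 01.73 is 17.5% + ¥3.18/pair.
Origin Ulune qualifies under the Drenova–Ulune agreement and 01.73 is covered: preferential rate Free applies instead.
Duty = ¥827,935.15 × 0% = ¥0.00.
Total = ¥442,842.42 + ¥0.00 = ¥442,842.42.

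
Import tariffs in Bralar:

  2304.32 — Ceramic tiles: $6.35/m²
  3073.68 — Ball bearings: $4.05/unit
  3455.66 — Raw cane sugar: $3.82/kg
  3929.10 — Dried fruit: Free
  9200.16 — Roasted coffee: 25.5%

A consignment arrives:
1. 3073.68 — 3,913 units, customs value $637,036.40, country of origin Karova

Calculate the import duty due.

Line 1 (3073.68, Karova, 3,913 units, $637,036.40):
Base rate for 3073.68 is $4.05/unit.
Duty = 3,913 × $4.05 = $15,847.65.

$15,847.65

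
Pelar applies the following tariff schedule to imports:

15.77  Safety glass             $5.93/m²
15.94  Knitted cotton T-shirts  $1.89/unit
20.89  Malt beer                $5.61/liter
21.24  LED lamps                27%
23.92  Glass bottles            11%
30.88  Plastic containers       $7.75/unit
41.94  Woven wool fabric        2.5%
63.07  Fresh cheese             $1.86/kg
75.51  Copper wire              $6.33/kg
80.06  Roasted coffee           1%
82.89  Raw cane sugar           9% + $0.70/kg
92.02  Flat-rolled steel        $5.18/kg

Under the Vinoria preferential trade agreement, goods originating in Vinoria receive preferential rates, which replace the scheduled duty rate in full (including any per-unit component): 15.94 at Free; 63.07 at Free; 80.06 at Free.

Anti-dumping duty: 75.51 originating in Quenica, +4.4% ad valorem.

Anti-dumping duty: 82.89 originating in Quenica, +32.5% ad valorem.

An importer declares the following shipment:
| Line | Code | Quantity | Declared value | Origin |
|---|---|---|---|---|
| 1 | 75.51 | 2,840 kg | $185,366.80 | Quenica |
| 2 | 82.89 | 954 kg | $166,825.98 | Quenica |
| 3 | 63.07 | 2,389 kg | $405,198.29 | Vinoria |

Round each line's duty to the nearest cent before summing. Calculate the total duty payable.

Line 1 (75.51, Quenica, 2,840 kg, $185,366.80):
Base rate for 75.51 is $6.33/kg.
Additional duty on 75.51 from Quenica: +4.4% ad valorem. Applied ad valorem rate = 4.4%.
Duty = $185,366.80 × 4.4% + 2,840 × $6.33 = $26,133.34.
Line 2 (82.89, Quenica, 954 kg, $166,825.98):
Base rate for 82.89 is 9% + $0.70/kg.
Additional duty on 82.89 from Quenica: +32.5%. Applied ad valorem rate: 9% + 32.5% = 41.5%.
Duty = $166,825.98 × 41.5% + 954 × $0.70 = $69,900.58.
Line 3 (63.07, Vinoria, 2,389 kg, $405,198.29):
Base rate for 63.07 is $1.86/kg.
Origin Vinoria qualifies under the Pelar–Vinoria agreement and 63.07 is covered: preferential rate Free applies instead.
Duty = $405,198.29 × 0% = $0.00.
Total = $26,133.34 + $69,900.58 + $0.00 = $96,033.92.

$96,033.92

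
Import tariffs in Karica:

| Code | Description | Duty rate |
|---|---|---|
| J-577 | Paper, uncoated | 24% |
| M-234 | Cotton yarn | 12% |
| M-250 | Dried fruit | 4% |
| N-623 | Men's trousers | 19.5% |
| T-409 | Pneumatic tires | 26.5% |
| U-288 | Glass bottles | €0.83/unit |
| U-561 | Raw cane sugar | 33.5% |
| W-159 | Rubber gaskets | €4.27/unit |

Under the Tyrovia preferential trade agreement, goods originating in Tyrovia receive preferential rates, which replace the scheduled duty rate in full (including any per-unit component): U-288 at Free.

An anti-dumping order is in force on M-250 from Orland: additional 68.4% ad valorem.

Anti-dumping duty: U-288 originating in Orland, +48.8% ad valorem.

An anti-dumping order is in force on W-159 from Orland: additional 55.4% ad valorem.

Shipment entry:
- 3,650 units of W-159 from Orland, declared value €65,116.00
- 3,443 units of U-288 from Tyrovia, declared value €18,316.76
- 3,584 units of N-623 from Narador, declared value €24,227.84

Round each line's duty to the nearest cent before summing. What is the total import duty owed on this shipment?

Line 1 (W-159, Orland, 3,650 units, €65,116.00):
Base rate for W-159 is €4.27/unit.
Additional duty on W-159 from Orland: +55.4% ad valorem. Applied ad valorem rate = 55.4%.
Duty = €65,116.00 × 55.4% + 3,650 × €4.27 = €51,659.76.
Line 2 (U-288, Tyrovia, 3,443 units, €18,316.76):
Base rate for U-288 is €0.83/unit.
Origin Tyrovia qualifies under the Karica–Tyrovia agreement and U-288 is covered: preferential rate Free applies instead.
The additional-duty order on U-288 targets Orland, not Tyrovia; it does not apply.
Duty = €18,316.76 × 0% = €0.00.
Line 3 (N-623, Narador, 3,584 units, €24,227.84):
Base rate for N-623 is 19.5%.
Duty = €24,227.84 × 19.5% = €4,724.43.
Total = €51,659.76 + €0.00 + €4,724.43 = €56,384.19.

€56,384.19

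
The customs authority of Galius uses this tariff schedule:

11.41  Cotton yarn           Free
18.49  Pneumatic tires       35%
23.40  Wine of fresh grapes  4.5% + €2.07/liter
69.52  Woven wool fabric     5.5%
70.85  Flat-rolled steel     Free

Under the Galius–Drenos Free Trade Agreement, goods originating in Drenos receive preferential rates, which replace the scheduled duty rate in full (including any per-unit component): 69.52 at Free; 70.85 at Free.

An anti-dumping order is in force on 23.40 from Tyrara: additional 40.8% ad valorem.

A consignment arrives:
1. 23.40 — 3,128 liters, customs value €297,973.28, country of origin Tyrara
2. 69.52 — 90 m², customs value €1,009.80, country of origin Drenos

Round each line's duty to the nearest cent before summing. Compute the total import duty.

€141,456.86

Line 1 (23.40, Tyrara, 3,128 liters, €297,973.28):
Base rate for 23.40 is 4.5% + €2.07/liter.
Additional duty on 23.40 from Tyrara: +40.8%. Applied ad valorem rate: 4.5% + 40.8% = 45.3%.
Duty = €297,973.28 × 45.3% + 3,128 × €2.07 = €141,456.86.
Line 2 (69.52, Drenos, 90 m², €1,009.80):
Base rate for 69.52 is 5.5%.
Origin Drenos qualifies under the Galius–Drenos agreement and 69.52 is covered: preferential rate Free applies instead.
Duty = €1,009.80 × 0% = €0.00.
Total = €141,456.86 + €0.00 = €141,456.86.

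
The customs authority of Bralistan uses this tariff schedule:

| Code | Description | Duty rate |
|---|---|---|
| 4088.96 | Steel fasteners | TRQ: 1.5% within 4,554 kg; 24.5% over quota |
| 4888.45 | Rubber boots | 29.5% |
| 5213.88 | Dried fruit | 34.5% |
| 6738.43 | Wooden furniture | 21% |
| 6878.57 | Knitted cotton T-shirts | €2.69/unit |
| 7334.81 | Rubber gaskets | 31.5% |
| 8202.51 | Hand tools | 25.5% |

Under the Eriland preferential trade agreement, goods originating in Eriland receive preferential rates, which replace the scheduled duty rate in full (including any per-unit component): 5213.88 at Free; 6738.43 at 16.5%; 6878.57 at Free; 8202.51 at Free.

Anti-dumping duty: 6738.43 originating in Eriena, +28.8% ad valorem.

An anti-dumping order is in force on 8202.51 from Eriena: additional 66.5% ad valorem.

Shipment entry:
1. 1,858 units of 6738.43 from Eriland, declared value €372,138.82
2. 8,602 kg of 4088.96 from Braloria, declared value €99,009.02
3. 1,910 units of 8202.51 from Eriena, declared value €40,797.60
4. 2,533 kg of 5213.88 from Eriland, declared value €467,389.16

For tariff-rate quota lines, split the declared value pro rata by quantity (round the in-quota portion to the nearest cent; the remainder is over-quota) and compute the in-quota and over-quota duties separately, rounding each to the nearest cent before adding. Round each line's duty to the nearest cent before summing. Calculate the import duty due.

€111,138.11

Line 1 (6738.43, Eriland, 1,858 units, €372,138.82):
Base rate for 6738.43 is 21%.
Origin Eriland qualifies under the Bralistan–Eriland agreement and 6738.43 is covered: preferential rate 16.5% applies instead.
The additional-duty order on 6738.43 targets Eriena, not Eriland; it does not apply.
Duty = €372,138.82 × 16.5% = €61,402.91.
Line 2 (4088.96, Braloria, 8,602 kg, €99,009.02):
Code 4088.96 is under a tariff-rate quota (threshold 4,554 kg). In-quota: 4,554 kg at 1.5%; over-quota: 4,048 kg at 24.5%.
Pro-rata value split: in-quota = €99,009.02 × 4,554/8,602 = €52,416.54; over-quota = €99,009.02 − €52,416.54 = €46,592.48.
In-quota duty = €52,416.54 × 1.5% = €786.25. Over-quota duty = €46,592.48 × 24.5% = €11,415.16.
Line duty = €786.25 + €11,415.16 = €12,201.41.
Line 3 (8202.51, Eriena, 1,910 units, €40,797.60):
Base rate for 8202.51 is 25.5%.
8202.51 has an FTA preferential rate, but origin Eriena is not Eriland; base rate stands.
Additional duty on 8202.51 from Eriena: +66.5%. Applied ad valorem rate: 25.5% + 66.5% = 92%.
Duty = €40,797.60 × 92% = €37,533.79.
Line 4 (5213.88, Eriland, 2,533 kg, €467,389.16):
Base rate for 5213.88 is 34.5%.
Origin Eriland qualifies under the Bralistan–Eriland agreement and 5213.88 is covered: preferential rate Free applies instead.
Duty = €467,389.16 × 0% = €0.00.
Total = €61,402.91 + €12,201.41 + €37,533.79 + €0.00 = €111,138.11.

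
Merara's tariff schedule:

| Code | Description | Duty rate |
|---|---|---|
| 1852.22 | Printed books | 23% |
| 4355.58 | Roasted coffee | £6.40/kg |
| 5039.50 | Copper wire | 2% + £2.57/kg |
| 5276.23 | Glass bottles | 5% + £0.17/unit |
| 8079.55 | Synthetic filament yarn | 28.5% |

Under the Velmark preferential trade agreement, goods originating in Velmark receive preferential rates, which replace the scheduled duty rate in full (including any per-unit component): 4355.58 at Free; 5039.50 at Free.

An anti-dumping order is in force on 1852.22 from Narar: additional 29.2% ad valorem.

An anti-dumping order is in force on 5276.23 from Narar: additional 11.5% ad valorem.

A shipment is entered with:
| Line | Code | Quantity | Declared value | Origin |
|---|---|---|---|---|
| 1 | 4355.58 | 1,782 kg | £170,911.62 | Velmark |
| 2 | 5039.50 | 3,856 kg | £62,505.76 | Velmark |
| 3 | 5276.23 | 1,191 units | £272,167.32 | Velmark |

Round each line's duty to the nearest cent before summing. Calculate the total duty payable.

Line 1 (4355.58, Velmark, 1,782 kg, £170,911.62):
Base rate for 4355.58 is £6.40/kg.
Origin Velmark qualifies under the Merara–Velmark agreement and 4355.58 is covered: preferential rate Free applies instead.
Duty = £170,911.62 × 0% = £0.00.
Line 2 (5039.50, Velmark, 3,856 kg, £62,505.76):
Base rate for 5039.50 is 2% + £2.57/kg.
Origin Velmark qualifies under the Merara–Velmark agreement and 5039.50 is covered: preferential rate Free applies instead.
Duty = £62,505.76 × 0% = £0.00.
Line 3 (5276.23, Velmark, 1,191 units, £272,167.32):
Base rate for 5276.23 is 5% + £0.17/unit.
Origin Velmark is the FTA partner but 5276.23 is not on the preference list; base rate stands.
The additional-duty order on 5276.23 targets Narar, not Velmark; it does not apply.
Duty = £272,167.32 × 5% + 1,191 × £0.17 = £13,810.84.
Total = £0.00 + £0.00 + £13,810.84 = £13,810.84.

£13,810.84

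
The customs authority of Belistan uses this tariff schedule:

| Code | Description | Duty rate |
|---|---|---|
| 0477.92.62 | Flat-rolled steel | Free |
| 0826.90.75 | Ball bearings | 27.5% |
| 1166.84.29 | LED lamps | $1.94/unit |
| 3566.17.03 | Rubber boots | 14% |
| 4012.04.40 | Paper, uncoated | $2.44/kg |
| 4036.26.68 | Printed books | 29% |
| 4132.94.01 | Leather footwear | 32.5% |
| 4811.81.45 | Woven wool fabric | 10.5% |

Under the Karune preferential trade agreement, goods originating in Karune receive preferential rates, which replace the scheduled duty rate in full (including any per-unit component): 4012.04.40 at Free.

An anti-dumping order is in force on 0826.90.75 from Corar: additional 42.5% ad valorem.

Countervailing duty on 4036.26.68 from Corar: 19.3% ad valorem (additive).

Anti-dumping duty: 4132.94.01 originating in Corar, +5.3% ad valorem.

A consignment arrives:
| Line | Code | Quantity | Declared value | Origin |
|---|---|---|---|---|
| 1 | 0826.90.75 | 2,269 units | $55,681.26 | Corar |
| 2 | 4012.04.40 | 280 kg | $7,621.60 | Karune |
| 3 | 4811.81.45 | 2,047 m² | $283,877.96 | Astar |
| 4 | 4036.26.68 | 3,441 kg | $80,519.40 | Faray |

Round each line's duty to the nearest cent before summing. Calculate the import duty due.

Line 1 (0826.90.75, Corar, 2,269 units, $55,681.26):
Base rate for 0826.90.75 is 27.5%.
Additional duty on 0826.90.75 from Corar: +42.5%. Applied ad valorem rate: 27.5% + 42.5% = 70%.
Duty = $55,681.26 × 70% = $38,976.88.
Line 2 (4012.04.40, Karune, 280 kg, $7,621.60):
Base rate for 4012.04.40 is $2.44/kg.
Origin Karune qualifies under the Belistan–Karune agreement and 4012.04.40 is covered: preferential rate Free applies instead.
Duty = $7,621.60 × 0% = $0.00.
Line 3 (4811.81.45, Astar, 2,047 m², $283,877.96):
Base rate for 4811.81.45 is 10.5%.
Duty = $283,877.96 × 10.5% = $29,807.19.
Line 4 (4036.26.68, Faray, 3,441 kg, $80,519.40):
Base rate for 4036.26.68 is 29%.
The additional-duty order on 4036.26.68 targets Corar, not Faray; it does not apply.
Duty = $80,519.40 × 29% = $23,350.63.
Total = $38,976.88 + $0.00 + $29,807.19 + $23,350.63 = $92,134.70.

$92,134.70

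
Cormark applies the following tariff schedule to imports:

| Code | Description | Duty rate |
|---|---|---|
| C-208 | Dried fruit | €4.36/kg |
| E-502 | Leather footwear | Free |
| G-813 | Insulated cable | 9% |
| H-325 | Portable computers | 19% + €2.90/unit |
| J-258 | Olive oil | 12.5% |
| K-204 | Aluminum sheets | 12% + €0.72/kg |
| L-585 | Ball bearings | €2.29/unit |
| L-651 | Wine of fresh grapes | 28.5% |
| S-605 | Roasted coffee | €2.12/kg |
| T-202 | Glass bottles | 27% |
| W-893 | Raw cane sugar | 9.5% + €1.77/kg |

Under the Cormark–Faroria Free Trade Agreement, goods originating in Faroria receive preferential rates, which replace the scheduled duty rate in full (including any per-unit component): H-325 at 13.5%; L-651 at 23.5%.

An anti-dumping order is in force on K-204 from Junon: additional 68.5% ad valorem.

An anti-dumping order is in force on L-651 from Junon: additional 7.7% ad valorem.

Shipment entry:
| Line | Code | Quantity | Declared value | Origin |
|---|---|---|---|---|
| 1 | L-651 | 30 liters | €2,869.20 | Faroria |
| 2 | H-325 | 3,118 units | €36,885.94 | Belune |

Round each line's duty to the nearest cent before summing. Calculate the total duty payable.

€16,724.79

Line 1 (L-651, Faroria, 30 liters, €2,869.20):
Base rate for L-651 is 28.5%.
Origin Faroria qualifies under the Cormark–Faroria agreement and L-651 is covered: preferential rate 23.5% applies instead.
The additional-duty order on L-651 targets Junon, not Faroria; it does not apply.
Duty = €2,869.20 × 23.5% = €674.26.
Line 2 (H-325, Belune, 3,118 units, €36,885.94):
Base rate for H-325 is 19% + €2.90/unit.
H-325 has an FTA preferential rate, but origin Belune is not Faroria; base rate stands.
Duty = €36,885.94 × 19% + 3,118 × €2.90 = €16,050.53.
Total = €674.26 + €16,050.53 = €16,724.79.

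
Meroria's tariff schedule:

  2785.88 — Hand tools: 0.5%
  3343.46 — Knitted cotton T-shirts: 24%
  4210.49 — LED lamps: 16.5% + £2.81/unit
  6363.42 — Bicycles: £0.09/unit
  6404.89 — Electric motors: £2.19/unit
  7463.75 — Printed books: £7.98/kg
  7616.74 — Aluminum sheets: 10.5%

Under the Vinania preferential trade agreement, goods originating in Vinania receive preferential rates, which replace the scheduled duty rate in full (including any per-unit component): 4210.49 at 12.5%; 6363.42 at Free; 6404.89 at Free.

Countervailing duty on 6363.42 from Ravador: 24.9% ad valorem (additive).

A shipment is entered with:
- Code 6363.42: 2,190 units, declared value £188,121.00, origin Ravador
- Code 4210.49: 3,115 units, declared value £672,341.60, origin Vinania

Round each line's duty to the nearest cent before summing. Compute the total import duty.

Line 1 (6363.42, Ravador, 2,190 units, £188,121.00):
Base rate for 6363.42 is £0.09/unit.
6363.42 has an FTA preferential rate, but origin Ravador is not Vinania; base rate stands.
Additional duty on 6363.42 from Ravador: +24.9% ad valorem. Applied ad valorem rate = 24.9%.
Duty = £188,121.00 × 24.9% + 2,190 × £0.09 = £47,039.23.
Line 2 (4210.49, Vinania, 3,115 units, £672,341.60):
Base rate for 4210.49 is 16.5% + £2.81/unit.
Origin Vinania qualifies under the Meroria–Vinania agreement and 4210.49 is covered: preferential rate 12.5% applies instead.
Duty = £672,341.60 × 12.5% = £84,042.70.
Total = £47,039.23 + £84,042.70 = £131,081.93.

£131,081.93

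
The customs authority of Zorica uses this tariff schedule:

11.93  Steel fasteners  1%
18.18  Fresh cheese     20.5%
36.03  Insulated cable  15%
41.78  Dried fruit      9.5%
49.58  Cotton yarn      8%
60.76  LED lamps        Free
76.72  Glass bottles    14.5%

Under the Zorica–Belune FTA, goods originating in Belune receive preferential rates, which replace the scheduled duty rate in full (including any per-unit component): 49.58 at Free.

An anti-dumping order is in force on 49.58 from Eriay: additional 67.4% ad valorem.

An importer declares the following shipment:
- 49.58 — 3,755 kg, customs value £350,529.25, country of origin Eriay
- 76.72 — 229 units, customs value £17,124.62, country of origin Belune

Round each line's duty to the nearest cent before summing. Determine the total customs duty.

£266,782.12

Line 1 (49.58, Eriay, 3,755 kg, £350,529.25):
Base rate for 49.58 is 8%.
49.58 has an FTA preferential rate, but origin Eriay is not Belune; base rate stands.
Additional duty on 49.58 from Eriay: +67.4%. Applied ad valorem rate: 8% + 67.4% = 75.4%.
Duty = £350,529.25 × 75.4% = £264,299.05.
Line 2 (76.72, Belune, 229 units, £17,124.62):
Base rate for 76.72 is 14.5%.
Origin Belune is the FTA partner but 76.72 is not on the preference list; base rate stands.
Duty = £17,124.62 × 14.5% = £2,483.07.
Total = £264,299.05 + £2,483.07 = £266,782.12.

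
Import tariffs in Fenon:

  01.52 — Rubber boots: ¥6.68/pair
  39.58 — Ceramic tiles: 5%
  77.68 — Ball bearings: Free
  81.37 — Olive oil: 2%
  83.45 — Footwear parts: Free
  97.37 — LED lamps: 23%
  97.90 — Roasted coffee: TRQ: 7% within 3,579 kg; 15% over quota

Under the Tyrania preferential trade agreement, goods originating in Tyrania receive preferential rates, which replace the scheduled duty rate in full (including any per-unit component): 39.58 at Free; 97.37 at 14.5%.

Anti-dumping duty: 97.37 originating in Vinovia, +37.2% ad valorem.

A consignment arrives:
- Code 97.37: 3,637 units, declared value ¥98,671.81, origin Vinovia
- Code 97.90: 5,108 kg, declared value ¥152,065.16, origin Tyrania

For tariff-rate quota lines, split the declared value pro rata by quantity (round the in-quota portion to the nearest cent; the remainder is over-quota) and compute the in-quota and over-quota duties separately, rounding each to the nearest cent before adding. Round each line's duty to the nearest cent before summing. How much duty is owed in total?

Line 1 (97.37, Vinovia, 3,637 units, ¥98,671.81):
Base rate for 97.37 is 23%.
97.37 has an FTA preferential rate, but origin Vinovia is not Tyrania; base rate stands.
Additional duty on 97.37 from Vinovia: +37.2%. Applied ad valorem rate: 23% + 37.2% = 60.2%.
Duty = ¥98,671.81 × 60.2% = ¥59,400.43.
Line 2 (97.90, Tyrania, 5,108 kg, ¥152,065.16):
Code 97.90 is under a tariff-rate quota (threshold 3,579 kg). In-quota: 3,579 kg at 7%; over-quota: 1,529 kg at 15%.
Pro-rata value split: in-quota = ¥152,065.16 × 3,579/5,108 = ¥106,546.83; over-quota = ¥152,065.16 − ¥106,546.83 = ¥45,518.33.
In-quota duty = ¥106,546.83 × 7% = ¥7,458.28. Over-quota duty = ¥45,518.33 × 15% = ¥6,827.75.
Line duty = ¥7,458.28 + ¥6,827.75 = ¥14,286.03.
Total = ¥59,400.43 + ¥14,286.03 = ¥73,686.46.

¥73,686.46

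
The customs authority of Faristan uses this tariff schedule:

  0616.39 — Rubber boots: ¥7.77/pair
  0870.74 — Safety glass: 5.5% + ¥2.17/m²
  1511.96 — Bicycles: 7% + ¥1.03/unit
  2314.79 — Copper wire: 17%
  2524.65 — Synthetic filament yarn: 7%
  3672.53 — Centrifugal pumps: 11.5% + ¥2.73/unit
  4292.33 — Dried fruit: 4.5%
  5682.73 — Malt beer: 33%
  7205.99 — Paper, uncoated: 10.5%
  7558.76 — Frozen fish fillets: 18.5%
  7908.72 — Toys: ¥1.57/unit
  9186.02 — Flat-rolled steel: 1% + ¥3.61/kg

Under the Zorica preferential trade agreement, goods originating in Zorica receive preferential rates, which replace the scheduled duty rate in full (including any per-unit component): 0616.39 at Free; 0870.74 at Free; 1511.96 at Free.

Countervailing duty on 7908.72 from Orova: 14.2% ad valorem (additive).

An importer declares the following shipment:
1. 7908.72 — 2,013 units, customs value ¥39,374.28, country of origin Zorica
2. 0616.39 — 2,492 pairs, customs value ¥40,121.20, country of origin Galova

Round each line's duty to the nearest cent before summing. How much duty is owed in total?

¥22,523.25

Line 1 (7908.72, Zorica, 2,013 units, ¥39,374.28):
Base rate for 7908.72 is ¥1.57/unit.
Origin Zorica is the FTA partner but 7908.72 is not on the preference list; base rate stands.
The additional-duty order on 7908.72 targets Orova, not Zorica; it does not apply.
Duty = 2,013 × ¥1.57 = ¥3,160.41.
Line 2 (0616.39, Galova, 2,492 pairs, ¥40,121.20):
Base rate for 0616.39 is ¥7.77/pair.
0616.39 has an FTA preferential rate, but origin Galova is not Zorica; base rate stands.
Duty = 2,492 × ¥7.77 = ¥19,362.84.
Total = ¥3,160.41 + ¥19,362.84 = ¥22,523.25.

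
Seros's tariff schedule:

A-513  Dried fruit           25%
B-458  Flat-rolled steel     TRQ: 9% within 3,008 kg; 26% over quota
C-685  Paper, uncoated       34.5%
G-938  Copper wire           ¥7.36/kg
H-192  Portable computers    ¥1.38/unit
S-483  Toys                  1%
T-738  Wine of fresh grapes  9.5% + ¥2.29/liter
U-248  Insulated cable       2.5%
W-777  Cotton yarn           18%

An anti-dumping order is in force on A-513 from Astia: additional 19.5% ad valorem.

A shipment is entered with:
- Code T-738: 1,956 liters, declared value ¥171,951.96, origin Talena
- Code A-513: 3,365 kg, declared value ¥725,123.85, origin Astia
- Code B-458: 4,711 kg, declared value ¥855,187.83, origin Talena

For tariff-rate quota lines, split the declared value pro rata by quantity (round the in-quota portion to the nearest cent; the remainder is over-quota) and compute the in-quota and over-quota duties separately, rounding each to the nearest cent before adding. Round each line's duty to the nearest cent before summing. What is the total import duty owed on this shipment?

¥473,016.44

Line 1 (T-738, Talena, 1,956 liters, ¥171,951.96):
Base rate for T-738 is 9.5% + ¥2.29/liter.
Duty = ¥171,951.96 × 9.5% + 1,956 × ¥2.29 = ¥20,814.68.
Line 2 (A-513, Astia, 3,365 kg, ¥725,123.85):
Base rate for A-513 is 25%.
Additional duty on A-513 from Astia: +19.5%. Applied ad valorem rate: 25% + 19.5% = 44.5%.
Duty = ¥725,123.85 × 44.5% = ¥322,680.11.
Line 3 (B-458, Talena, 4,711 kg, ¥855,187.83):
Code B-458 is under a tariff-rate quota (threshold 3,008 kg). In-quota: 3,008 kg at 9%; over-quota: 1,703 kg at 26%.
Pro-rata value split: in-quota = ¥855,187.83 × 3,008/4,711 = ¥546,042.24; over-quota = ¥855,187.83 − ¥546,042.24 = ¥309,145.59.
In-quota duty = ¥546,042.24 × 9% = ¥49,143.80. Over-quota duty = ¥309,145.59 × 26% = ¥80,377.85.
Line duty = ¥49,143.80 + ¥80,377.85 = ¥129,521.65.
Total = ¥20,814.68 + ¥322,680.11 + ¥129,521.65 = ¥473,016.44.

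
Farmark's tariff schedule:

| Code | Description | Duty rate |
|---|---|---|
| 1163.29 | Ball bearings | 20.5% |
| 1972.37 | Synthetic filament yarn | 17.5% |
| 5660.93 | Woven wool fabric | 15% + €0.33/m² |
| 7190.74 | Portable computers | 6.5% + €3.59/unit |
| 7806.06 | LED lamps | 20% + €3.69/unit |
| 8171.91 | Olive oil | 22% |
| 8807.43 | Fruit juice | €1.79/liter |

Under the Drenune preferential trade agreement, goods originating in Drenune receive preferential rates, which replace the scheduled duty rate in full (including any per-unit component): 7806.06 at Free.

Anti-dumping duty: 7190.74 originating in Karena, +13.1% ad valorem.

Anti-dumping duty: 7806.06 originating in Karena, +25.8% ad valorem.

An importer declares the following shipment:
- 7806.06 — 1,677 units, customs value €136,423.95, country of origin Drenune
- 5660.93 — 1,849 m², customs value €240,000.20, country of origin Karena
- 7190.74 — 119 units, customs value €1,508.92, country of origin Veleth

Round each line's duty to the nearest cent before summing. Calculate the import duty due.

Line 1 (7806.06, Drenune, 1,677 units, €136,423.95):
Base rate for 7806.06 is 20% + €3.69/unit.
Origin Drenune qualifies under the Farmark–Drenune agreement and 7806.06 is covered: preferential rate Free applies instead.
The additional-duty order on 7806.06 targets Karena, not Drenune; it does not apply.
Duty = €136,423.95 × 0% = €0.00.
Line 2 (5660.93, Karena, 1,849 m², €240,000.20):
Base rate for 5660.93 is 15% + €0.33/m².
Duty = €240,000.20 × 15% + 1,849 × €0.33 = €36,610.20.
Line 3 (7190.74, Veleth, 119 units, €1,508.92):
Base rate for 7190.74 is 6.5% + €3.59/unit.
The additional-duty order on 7190.74 targets Karena, not Veleth; it does not apply.
Duty = €1,508.92 × 6.5% + 119 × €3.59 = €525.29.
Total = €0.00 + €36,610.20 + €525.29 = €37,135.49.

€37,135.49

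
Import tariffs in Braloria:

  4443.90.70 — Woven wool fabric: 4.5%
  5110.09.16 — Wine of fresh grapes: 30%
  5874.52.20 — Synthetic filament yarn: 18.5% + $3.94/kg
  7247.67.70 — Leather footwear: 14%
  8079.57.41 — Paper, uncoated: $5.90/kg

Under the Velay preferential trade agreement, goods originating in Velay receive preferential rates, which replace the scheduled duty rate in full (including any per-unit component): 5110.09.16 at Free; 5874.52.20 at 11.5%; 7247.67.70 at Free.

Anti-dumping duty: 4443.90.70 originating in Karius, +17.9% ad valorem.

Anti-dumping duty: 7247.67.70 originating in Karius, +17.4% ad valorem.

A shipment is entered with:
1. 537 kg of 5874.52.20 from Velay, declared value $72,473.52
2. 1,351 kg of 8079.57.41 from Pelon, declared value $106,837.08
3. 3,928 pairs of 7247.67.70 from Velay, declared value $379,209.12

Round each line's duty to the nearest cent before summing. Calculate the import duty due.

$16,305.35

Line 1 (5874.52.20, Velay, 537 kg, $72,473.52):
Base rate for 5874.52.20 is 18.5% + $3.94/kg.
Origin Velay qualifies under the Braloria–Velay agreement and 5874.52.20 is covered: preferential rate 11.5% applies instead.
Duty = $72,473.52 × 11.5% = $8,334.45.
Line 2 (8079.57.41, Pelon, 1,351 kg, $106,837.08):
Base rate for 8079.57.41 is $5.90/kg.
Duty = 1,351 × $5.90 = $7,970.90.
Line 3 (7247.67.70, Velay, 3,928 pairs, $379,209.12):
Base rate for 7247.67.70 is 14%.
Origin Velay qualifies under the Braloria–Velay agreement and 7247.67.70 is covered: preferential rate Free applies instead.
The additional-duty order on 7247.67.70 targets Karius, not Velay; it does not apply.
Duty = $379,209.12 × 0% = $0.00.
Total = $8,334.45 + $7,970.90 + $0.00 = $16,305.35.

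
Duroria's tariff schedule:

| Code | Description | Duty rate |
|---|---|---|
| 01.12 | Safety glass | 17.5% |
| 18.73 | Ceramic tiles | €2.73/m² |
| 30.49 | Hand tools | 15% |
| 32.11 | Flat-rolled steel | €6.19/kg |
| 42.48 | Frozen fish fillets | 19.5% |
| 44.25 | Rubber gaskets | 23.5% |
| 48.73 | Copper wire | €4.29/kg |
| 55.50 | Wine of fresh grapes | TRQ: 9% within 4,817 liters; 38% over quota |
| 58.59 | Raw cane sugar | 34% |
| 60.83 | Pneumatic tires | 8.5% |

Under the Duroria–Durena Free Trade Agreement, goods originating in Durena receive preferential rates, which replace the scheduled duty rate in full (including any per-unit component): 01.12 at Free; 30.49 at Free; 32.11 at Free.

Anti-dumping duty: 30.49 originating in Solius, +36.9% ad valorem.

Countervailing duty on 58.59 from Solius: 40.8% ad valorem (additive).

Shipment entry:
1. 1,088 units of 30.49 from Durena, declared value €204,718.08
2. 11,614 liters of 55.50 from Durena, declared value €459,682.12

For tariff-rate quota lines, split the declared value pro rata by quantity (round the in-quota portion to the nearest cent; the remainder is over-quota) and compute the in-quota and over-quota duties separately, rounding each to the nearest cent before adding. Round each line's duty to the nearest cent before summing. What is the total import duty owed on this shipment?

€119,388.72

Line 1 (30.49, Durena, 1,088 units, €204,718.08):
Base rate for 30.49 is 15%.
Origin Durena qualifies under the Duroria–Durena agreement and 30.49 is covered: preferential rate Free applies instead.
The additional-duty order on 30.49 targets Solius, not Durena; it does not apply.
Duty = €204,718.08 × 0% = €0.00.
Line 2 (55.50, Durena, 11,614 liters, €459,682.12):
Code 55.50 is under a tariff-rate quota (threshold 4,817 liters). In-quota: 4,817 liters at 9%; over-quota: 6,797 liters at 38%.
Pro-rata value split: in-quota = €459,682.12 × 4,817/11,614 = €190,656.86; over-quota = €459,682.12 − €190,656.86 = €269,025.26.
In-quota duty = €190,656.86 × 9% = €17,159.12. Over-quota duty = €269,025.26 × 38% = €102,229.60.
Line duty = €17,159.12 + €102,229.60 = €119,388.72.
Total = €0.00 + €119,388.72 = €119,388.72.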